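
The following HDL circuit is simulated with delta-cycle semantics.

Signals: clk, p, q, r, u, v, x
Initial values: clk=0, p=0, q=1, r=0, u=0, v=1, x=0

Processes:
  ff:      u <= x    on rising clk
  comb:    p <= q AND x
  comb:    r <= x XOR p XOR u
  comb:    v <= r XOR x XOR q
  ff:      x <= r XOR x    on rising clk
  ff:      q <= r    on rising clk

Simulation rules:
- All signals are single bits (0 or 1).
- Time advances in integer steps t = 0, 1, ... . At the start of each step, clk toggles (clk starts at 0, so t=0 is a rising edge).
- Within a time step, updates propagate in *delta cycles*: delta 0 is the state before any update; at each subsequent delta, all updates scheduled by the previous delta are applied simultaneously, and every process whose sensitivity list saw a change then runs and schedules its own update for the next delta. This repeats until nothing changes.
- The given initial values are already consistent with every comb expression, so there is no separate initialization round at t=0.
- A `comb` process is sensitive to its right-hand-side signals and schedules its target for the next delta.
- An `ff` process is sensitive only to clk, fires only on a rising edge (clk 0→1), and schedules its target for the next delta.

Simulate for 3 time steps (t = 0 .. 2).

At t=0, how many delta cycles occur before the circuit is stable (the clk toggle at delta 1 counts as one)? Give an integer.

3

t0.Δ0 v=1 clk=0 u=0 p=0 r=0 x=0 q=1
t0.Δ1 v=1 clk=1 u=0 p=0 r=0 x=0 q=1
t0.Δ2 v=1 clk=1 u=0 p=0 r=0 x=0 q=0
t0.Δ3 v=0 clk=1 u=0 p=0 r=0 x=0 q=0
t1.Δ0 v=0 clk=1 u=0 p=0 r=0 x=0 q=0
t1.Δ1 v=0 clk=0 u=0 p=0 r=0 x=0 q=0
t2.Δ0 v=0 clk=0 u=0 p=0 r=0 x=0 q=0
t2.Δ1 v=0 clk=1 u=0 p=0 r=0 x=0 q=0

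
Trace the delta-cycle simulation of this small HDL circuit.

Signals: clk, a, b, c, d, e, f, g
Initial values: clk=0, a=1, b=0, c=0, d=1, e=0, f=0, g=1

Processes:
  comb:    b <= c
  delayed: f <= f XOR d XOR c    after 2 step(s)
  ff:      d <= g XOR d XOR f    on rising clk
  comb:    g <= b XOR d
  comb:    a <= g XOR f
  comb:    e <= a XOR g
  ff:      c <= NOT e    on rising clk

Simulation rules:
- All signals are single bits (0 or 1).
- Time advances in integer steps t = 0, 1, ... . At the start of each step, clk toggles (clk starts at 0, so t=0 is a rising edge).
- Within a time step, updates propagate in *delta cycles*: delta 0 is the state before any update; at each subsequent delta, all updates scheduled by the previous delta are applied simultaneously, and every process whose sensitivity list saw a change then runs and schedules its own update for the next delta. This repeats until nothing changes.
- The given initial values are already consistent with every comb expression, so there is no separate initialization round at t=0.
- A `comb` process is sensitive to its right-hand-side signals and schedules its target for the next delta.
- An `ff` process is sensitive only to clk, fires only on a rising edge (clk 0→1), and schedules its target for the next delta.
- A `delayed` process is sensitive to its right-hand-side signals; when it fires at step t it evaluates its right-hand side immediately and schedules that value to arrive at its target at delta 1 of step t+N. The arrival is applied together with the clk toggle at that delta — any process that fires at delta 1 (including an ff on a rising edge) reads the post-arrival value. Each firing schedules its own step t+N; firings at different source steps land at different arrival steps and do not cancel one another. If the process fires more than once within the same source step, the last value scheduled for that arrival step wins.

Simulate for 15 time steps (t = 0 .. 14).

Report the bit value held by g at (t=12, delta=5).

0

[bits: clk,f,e,a,d,c,g,b]
t=0: Δ0=00011010 Δ1=10011010 Δ2=10010110 Δ3=10010101 Δ4=10100111 Δ5=10110111 Δ6=10010111 | 6Δ
t=1: Δ0=10010111 Δ1=00010111 | 1Δ
t=2: Δ0=00010111 Δ1=11010111 Δ2=11000111 Δ3=11100111 | 3Δ
t=3: Δ0=11100111 Δ1=01100111 | 1Δ
t=4: Δ0=01100111 Δ1=10100111 Δ2=10111011 Δ3=10011000 Δ4=10101010 Δ5=10111010 Δ6=10011010 | 6Δ
t=5: Δ0=10011010 Δ1=00011010 | 1Δ
t=6: Δ0=00011010 Δ1=11011010 Δ2=11001110 Δ3=11101111 Δ4=11101101 Δ5=11011101 Δ6=11111101 | 6Δ
t=7: Δ0=11111101 Δ1=01111101 | 1Δ
t=8: Δ0=01111101 Δ1=11111101 Δ2=11110001 Δ3=11110010 Δ4=11000000 Δ5=11010000 Δ6=11110000 | 6Δ
t=9: Δ0=11110000 Δ1=01110000 | 1Δ
t=10: Δ0=01110000 Δ1=11110000 Δ2=11111000 Δ3=11111010 Δ4=11001010 Δ5=11101010 | 5Δ
t=11: Δ0=11101010 Δ1=01101010 | 1Δ
t=12: Δ0=01101010 Δ1=10101010 Δ2=10110010 Δ3=10010000 Δ4=10100000 Δ5=10000000 | 5Δ
t=13: Δ0=10000000 Δ1=00000000 | 1Δ
t=14: Δ0=00000000 Δ1=10000000 Δ2=10000100 Δ3=10000101 Δ4=10000111 Δ5=10110111 Δ6=10010111 | 6Δ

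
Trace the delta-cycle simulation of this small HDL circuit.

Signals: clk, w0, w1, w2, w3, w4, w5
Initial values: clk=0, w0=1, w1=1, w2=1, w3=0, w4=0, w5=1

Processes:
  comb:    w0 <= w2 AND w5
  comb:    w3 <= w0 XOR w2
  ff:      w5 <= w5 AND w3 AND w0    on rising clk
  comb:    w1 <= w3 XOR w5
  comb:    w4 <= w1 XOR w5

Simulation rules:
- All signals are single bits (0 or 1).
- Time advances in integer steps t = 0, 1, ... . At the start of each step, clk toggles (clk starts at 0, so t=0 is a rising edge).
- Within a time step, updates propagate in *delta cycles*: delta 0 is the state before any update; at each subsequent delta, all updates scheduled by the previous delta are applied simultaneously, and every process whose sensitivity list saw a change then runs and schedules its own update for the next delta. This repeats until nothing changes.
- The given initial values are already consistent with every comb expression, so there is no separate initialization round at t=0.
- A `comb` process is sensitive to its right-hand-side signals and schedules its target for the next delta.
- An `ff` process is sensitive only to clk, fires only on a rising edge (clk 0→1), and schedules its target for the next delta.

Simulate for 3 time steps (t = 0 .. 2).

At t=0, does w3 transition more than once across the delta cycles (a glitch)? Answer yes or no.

t0.Δ0 w2=1 w1=1 w4=0 clk=0 w5=1 w3=0 w0=1
t0.Δ1 w2=1 w1=1 w4=0 clk=1 w5=1 w3=0 w0=1
t0.Δ2 w2=1 w1=1 w4=0 clk=1 w5=0 w3=0 w0=1
t0.Δ3 w2=1 w1=0 w4=1 clk=1 w5=0 w3=0 w0=0
t0.Δ4 w2=1 w1=0 w4=0 clk=1 w5=0 w3=1 w0=0
t0.Δ5 w2=1 w1=1 w4=0 clk=1 w5=0 w3=1 w0=0
t0.Δ6 w2=1 w1=1 w4=1 clk=1 w5=0 w3=1 w0=0
t1.Δ0 w2=1 w1=1 w4=1 clk=1 w5=0 w3=1 w0=0
t1.Δ1 w2=1 w1=1 w4=1 clk=0 w5=0 w3=1 w0=0
t2.Δ0 w2=1 w1=1 w4=1 clk=0 w5=0 w3=1 w0=0
t2.Δ1 w2=1 w1=1 w4=1 clk=1 w5=0 w3=1 w0=0

no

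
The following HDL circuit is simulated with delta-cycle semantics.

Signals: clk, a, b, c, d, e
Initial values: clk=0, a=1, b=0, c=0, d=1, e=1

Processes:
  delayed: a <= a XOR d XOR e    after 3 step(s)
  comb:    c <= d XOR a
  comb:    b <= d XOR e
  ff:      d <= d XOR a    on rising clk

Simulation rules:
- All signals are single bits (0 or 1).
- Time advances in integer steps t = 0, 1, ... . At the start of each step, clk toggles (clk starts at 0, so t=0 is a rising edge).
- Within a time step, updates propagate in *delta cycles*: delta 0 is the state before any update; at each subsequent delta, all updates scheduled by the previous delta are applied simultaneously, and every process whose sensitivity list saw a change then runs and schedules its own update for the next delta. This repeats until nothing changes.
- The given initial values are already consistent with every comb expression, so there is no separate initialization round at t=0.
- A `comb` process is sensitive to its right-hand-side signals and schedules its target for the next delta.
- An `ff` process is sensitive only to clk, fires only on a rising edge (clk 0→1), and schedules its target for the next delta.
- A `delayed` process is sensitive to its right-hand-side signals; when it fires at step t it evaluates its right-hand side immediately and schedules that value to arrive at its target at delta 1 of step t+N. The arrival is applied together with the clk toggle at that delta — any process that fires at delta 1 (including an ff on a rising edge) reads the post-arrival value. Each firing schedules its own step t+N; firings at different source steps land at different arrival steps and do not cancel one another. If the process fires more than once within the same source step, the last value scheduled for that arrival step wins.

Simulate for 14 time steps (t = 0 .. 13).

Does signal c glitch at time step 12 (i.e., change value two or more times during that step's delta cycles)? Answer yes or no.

[bits: c,clk,b,a,d,e]
t=0: Δ0=000111 Δ1=010111 Δ2=010101 Δ3=111101 | 3Δ
t=1: Δ0=111101 Δ1=101101 | 1Δ
t=2: Δ0=101101 Δ1=111101 Δ2=111111 Δ3=010111 | 3Δ
t=3: Δ0=010111 Δ1=000011 Δ2=100011 | 2Δ
t=4: Δ0=100011 Δ1=110011 | 1Δ
t=5: Δ0=110011 Δ1=100111 Δ2=000111 | 2Δ
t=6: Δ0=000111 Δ1=010011 Δ2=110011 | 2Δ
t=7: Δ0=110011 Δ1=100011 | 1Δ
t=8: Δ0=100011 Δ1=110111 Δ2=010101 Δ3=111101 | 3Δ
t=9: Δ0=111101 Δ1=101001 Δ2=001001 | 2Δ
t=10: Δ0=001001 Δ1=011001 | 1Δ
t=11: Δ0=011001 Δ1=001001 | 1Δ
t=12: Δ0=001001 Δ1=011101 Δ2=111111 Δ3=010111 | 3Δ
t=13: Δ0=010111 Δ1=000111 | 1Δ

yes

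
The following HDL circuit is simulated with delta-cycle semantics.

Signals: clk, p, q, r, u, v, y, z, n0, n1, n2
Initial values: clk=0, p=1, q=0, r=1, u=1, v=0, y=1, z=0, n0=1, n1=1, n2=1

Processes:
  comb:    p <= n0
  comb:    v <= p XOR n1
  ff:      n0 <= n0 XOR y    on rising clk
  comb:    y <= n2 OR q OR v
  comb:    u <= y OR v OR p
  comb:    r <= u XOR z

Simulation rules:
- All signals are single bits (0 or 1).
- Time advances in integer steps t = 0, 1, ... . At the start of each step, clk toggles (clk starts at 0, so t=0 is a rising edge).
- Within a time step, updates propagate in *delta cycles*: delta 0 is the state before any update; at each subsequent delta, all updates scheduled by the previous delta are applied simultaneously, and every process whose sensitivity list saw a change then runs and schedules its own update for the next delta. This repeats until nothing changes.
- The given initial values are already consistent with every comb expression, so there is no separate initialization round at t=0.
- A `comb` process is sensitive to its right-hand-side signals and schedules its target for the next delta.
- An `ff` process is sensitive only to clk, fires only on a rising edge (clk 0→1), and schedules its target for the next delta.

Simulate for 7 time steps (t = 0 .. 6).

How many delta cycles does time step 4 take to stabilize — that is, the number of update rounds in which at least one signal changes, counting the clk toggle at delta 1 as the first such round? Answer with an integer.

4

t0.Δ0 n1=1 n0=1 u=1 q=0 y=1 r=1 z=0 n2=1 p=1 clk=0 v=0
t0.Δ1 n1=1 n0=1 u=1 q=0 y=1 r=1 z=0 n2=1 p=1 clk=1 v=0
t0.Δ2 n1=1 n0=0 u=1 q=0 y=1 r=1 z=0 n2=1 p=1 clk=1 v=0
t0.Δ3 n1=1 n0=0 u=1 q=0 y=1 r=1 z=0 n2=1 p=0 clk=1 v=0
t0.Δ4 n1=1 n0=0 u=1 q=0 y=1 r=1 z=0 n2=1 p=0 clk=1 v=1
t1.Δ0 n1=1 n0=0 u=1 q=0 y=1 r=1 z=0 n2=1 p=0 clk=1 v=1
t1.Δ1 n1=1 n0=0 u=1 q=0 y=1 r=1 z=0 n2=1 p=0 clk=0 v=1
t2.Δ0 n1=1 n0=0 u=1 q=0 y=1 r=1 z=0 n2=1 p=0 clk=0 v=1
t2.Δ1 n1=1 n0=0 u=1 q=0 y=1 r=1 z=0 n2=1 p=0 clk=1 v=1
t2.Δ2 n1=1 n0=1 u=1 q=0 y=1 r=1 z=0 n2=1 p=0 clk=1 v=1
t2.Δ3 n1=1 n0=1 u=1 q=0 y=1 r=1 z=0 n2=1 p=1 clk=1 v=1
t2.Δ4 n1=1 n0=1 u=1 q=0 y=1 r=1 z=0 n2=1 p=1 clk=1 v=0
t3.Δ0 n1=1 n0=1 u=1 q=0 y=1 r=1 z=0 n2=1 p=1 clk=1 v=0
t3.Δ1 n1=1 n0=1 u=1 q=0 y=1 r=1 z=0 n2=1 p=1 clk=0 v=0
t4.Δ0 n1=1 n0=1 u=1 q=0 y=1 r=1 z=0 n2=1 p=1 clk=0 v=0
t4.Δ1 n1=1 n0=1 u=1 q=0 y=1 r=1 z=0 n2=1 p=1 clk=1 v=0
t4.Δ2 n1=1 n0=0 u=1 q=0 y=1 r=1 z=0 n2=1 p=1 clk=1 v=0
t4.Δ3 n1=1 n0=0 u=1 q=0 y=1 r=1 z=0 n2=1 p=0 clk=1 v=0
t4.Δ4 n1=1 n0=0 u=1 q=0 y=1 r=1 z=0 n2=1 p=0 clk=1 v=1
t5.Δ0 n1=1 n0=0 u=1 q=0 y=1 r=1 z=0 n2=1 p=0 clk=1 v=1
t5.Δ1 n1=1 n0=0 u=1 q=0 y=1 r=1 z=0 n2=1 p=0 clk=0 v=1
t6.Δ0 n1=1 n0=0 u=1 q=0 y=1 r=1 z=0 n2=1 p=0 clk=0 v=1
t6.Δ1 n1=1 n0=0 u=1 q=0 y=1 r=1 z=0 n2=1 p=0 clk=1 v=1
t6.Δ2 n1=1 n0=1 u=1 q=0 y=1 r=1 z=0 n2=1 p=0 clk=1 v=1
t6.Δ3 n1=1 n0=1 u=1 q=0 y=1 r=1 z=0 n2=1 p=1 clk=1 v=1
t6.Δ4 n1=1 n0=1 u=1 q=0 y=1 r=1 z=0 n2=1 p=1 clk=1 v=0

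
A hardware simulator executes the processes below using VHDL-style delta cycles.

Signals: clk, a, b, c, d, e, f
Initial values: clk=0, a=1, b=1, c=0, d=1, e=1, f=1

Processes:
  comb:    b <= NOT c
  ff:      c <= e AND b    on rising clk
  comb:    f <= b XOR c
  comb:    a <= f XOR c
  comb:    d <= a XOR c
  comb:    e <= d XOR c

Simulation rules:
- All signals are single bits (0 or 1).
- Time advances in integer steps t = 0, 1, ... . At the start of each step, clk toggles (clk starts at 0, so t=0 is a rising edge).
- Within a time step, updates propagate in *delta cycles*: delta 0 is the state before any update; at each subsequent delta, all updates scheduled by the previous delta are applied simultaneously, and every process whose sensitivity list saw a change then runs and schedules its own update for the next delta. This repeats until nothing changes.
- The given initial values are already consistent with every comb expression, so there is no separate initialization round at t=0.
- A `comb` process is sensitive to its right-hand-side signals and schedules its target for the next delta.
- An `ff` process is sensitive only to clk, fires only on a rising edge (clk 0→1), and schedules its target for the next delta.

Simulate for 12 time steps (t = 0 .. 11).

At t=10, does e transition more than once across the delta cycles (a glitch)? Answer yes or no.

yes

t0.Δ0 a=1 f=1 d=1 b=1 clk=0 c=0 e=1
t0.Δ1 a=1 f=1 d=1 b=1 clk=1 c=0 e=1
t0.Δ2 a=1 f=1 d=1 b=1 clk=1 c=1 e=1
t0.Δ3 a=0 f=0 d=0 b=0 clk=1 c=1 e=0
t0.Δ4 a=1 f=1 d=1 b=0 clk=1 c=1 e=1
t0.Δ5 a=0 f=1 d=0 b=0 clk=1 c=1 e=0
t0.Δ6 a=0 f=1 d=1 b=0 clk=1 c=1 e=1
t0.Δ7 a=0 f=1 d=1 b=0 clk=1 c=1 e=0
t1.Δ0 a=0 f=1 d=1 b=0 clk=1 c=1 e=0
t1.Δ1 a=0 f=1 d=1 b=0 clk=0 c=1 e=0
t2.Δ0 a=0 f=1 d=1 b=0 clk=0 c=1 e=0
t2.Δ1 a=0 f=1 d=1 b=0 clk=1 c=1 e=0
t2.Δ2 a=0 f=1 d=1 b=0 clk=1 c=0 e=0
t2.Δ3 a=1 f=0 d=0 b=1 clk=1 c=0 e=1
t2.Δ4 a=0 f=1 d=1 b=1 clk=1 c=0 e=0
t2.Δ5 a=1 f=1 d=0 b=1 clk=1 c=0 e=1
t2.Δ6 a=1 f=1 d=1 b=1 clk=1 c=0 e=0
t2.Δ7 a=1 f=1 d=1 b=1 clk=1 c=0 e=1
t3.Δ0 a=1 f=1 d=1 b=1 clk=1 c=0 e=1
t3.Δ1 a=1 f=1 d=1 b=1 clk=0 c=0 e=1
t4.Δ0 a=1 f=1 d=1 b=1 clk=0 c=0 e=1
t4.Δ1 a=1 f=1 d=1 b=1 clk=1 c=0 e=1
t4.Δ2 a=1 f=1 d=1 b=1 clk=1 c=1 e=1
t4.Δ3 a=0 f=0 d=0 b=0 clk=1 c=1 e=0
t4.Δ4 a=1 f=1 d=1 b=0 clk=1 c=1 e=1
t4.Δ5 a=0 f=1 d=0 b=0 clk=1 c=1 e=0
t4.Δ6 a=0 f=1 d=1 b=0 clk=1 c=1 e=1
t4.Δ7 a=0 f=1 d=1 b=0 clk=1 c=1 e=0
t5.Δ0 a=0 f=1 d=1 b=0 clk=1 c=1 e=0
t5.Δ1 a=0 f=1 d=1 b=0 clk=0 c=1 e=0
t6.Δ0 a=0 f=1 d=1 b=0 clk=0 c=1 e=0
t6.Δ1 a=0 f=1 d=1 b=0 clk=1 c=1 e=0
t6.Δ2 a=0 f=1 d=1 b=0 clk=1 c=0 e=0
t6.Δ3 a=1 f=0 d=0 b=1 clk=1 c=0 e=1
t6.Δ4 a=0 f=1 d=1 b=1 clk=1 c=0 e=0
t6.Δ5 a=1 f=1 d=0 b=1 clk=1 c=0 e=1
t6.Δ6 a=1 f=1 d=1 b=1 clk=1 c=0 e=0
t6.Δ7 a=1 f=1 d=1 b=1 clk=1 c=0 e=1
t7.Δ0 a=1 f=1 d=1 b=1 clk=1 c=0 e=1
t7.Δ1 a=1 f=1 d=1 b=1 clk=0 c=0 e=1
t8.Δ0 a=1 f=1 d=1 b=1 clk=0 c=0 e=1
t8.Δ1 a=1 f=1 d=1 b=1 clk=1 c=0 e=1
t8.Δ2 a=1 f=1 d=1 b=1 clk=1 c=1 e=1
t8.Δ3 a=0 f=0 d=0 b=0 clk=1 c=1 e=0
t8.Δ4 a=1 f=1 d=1 b=0 clk=1 c=1 e=1
t8.Δ5 a=0 f=1 d=0 b=0 clk=1 c=1 e=0
t8.Δ6 a=0 f=1 d=1 b=0 clk=1 c=1 e=1
t8.Δ7 a=0 f=1 d=1 b=0 clk=1 c=1 e=0
t9.Δ0 a=0 f=1 d=1 b=0 clk=1 c=1 e=0
t9.Δ1 a=0 f=1 d=1 b=0 clk=0 c=1 e=0
t10.Δ0 a=0 f=1 d=1 b=0 clk=0 c=1 e=0
t10.Δ1 a=0 f=1 d=1 b=0 clk=1 c=1 e=0
t10.Δ2 a=0 f=1 d=1 b=0 clk=1 c=0 e=0
t10.Δ3 a=1 f=0 d=0 b=1 clk=1 c=0 e=1
t10.Δ4 a=0 f=1 d=1 b=1 clk=1 c=0 e=0
t10.Δ5 a=1 f=1 d=0 b=1 clk=1 c=0 e=1
t10.Δ6 a=1 f=1 d=1 b=1 clk=1 c=0 e=0
t10.Δ7 a=1 f=1 d=1 b=1 clk=1 c=0 e=1
t11.Δ0 a=1 f=1 d=1 b=1 clk=1 c=0 e=1
t11.Δ1 a=1 f=1 d=1 b=1 clk=0 c=0 e=1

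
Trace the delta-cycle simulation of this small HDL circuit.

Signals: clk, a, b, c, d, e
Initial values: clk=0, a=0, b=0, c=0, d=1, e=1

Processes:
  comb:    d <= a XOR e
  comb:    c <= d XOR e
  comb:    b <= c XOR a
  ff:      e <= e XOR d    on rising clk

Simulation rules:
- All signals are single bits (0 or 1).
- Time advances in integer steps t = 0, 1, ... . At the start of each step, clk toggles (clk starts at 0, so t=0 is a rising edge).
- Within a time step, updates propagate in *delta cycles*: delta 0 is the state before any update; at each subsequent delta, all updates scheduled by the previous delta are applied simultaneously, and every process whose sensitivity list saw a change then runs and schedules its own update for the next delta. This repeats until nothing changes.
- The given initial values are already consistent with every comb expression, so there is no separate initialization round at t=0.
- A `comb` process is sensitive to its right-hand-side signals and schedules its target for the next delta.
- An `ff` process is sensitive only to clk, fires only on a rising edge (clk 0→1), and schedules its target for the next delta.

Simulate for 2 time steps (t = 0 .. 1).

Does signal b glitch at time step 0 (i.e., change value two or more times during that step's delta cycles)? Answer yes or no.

yes

[bits: d,clk,e,a,b,c]
t=0: Δ0=101000 Δ1=111000 Δ2=110000 Δ3=010001 Δ4=010010 Δ5=010000 | 5Δ
t=1: Δ0=010000 Δ1=000000 | 1Δ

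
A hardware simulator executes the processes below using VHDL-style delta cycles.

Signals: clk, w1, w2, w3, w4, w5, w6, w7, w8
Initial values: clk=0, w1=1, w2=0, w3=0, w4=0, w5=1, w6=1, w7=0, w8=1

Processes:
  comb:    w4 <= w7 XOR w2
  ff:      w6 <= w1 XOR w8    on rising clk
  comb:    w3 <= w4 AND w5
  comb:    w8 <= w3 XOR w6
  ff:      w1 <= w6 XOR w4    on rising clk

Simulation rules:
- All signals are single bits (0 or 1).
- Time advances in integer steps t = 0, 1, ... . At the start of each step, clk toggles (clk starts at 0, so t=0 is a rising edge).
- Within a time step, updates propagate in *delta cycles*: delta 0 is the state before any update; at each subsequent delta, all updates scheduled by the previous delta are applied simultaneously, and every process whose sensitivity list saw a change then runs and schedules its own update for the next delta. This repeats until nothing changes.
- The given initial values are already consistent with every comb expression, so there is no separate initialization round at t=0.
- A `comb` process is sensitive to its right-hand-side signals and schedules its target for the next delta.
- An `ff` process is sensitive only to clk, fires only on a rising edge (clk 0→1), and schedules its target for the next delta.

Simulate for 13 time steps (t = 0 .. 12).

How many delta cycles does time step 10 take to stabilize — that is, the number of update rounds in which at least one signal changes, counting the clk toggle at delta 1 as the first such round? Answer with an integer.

2

[bits: w5,clk,w2,w8,w4,w7,w3,w6,w1]
t=0: Δ0=100100011 Δ1=110100011 Δ2=110100001 Δ3=110000001 | 3Δ
t=1: Δ0=110000001 Δ1=100000001 | 1Δ
t=2: Δ0=100000001 Δ1=110000001 Δ2=110000010 Δ3=110100010 | 3Δ
t=3: Δ0=110100010 Δ1=100100010 | 1Δ
t=4: Δ0=100100010 Δ1=110100010 Δ2=110100011 | 2Δ
t=5: Δ0=110100011 Δ1=100100011 | 1Δ
t=6: Δ0=100100011 Δ1=110100011 Δ2=110100001 Δ3=110000001 | 3Δ
t=7: Δ0=110000001 Δ1=100000001 | 1Δ
t=8: Δ0=100000001 Δ1=110000001 Δ2=110000010 Δ3=110100010 | 3Δ
t=9: Δ0=110100010 Δ1=100100010 | 1Δ
t=10: Δ0=100100010 Δ1=110100010 Δ2=110100011 | 2Δ
t=11: Δ0=110100011 Δ1=100100011 | 1Δ
t=12: Δ0=100100011 Δ1=110100011 Δ2=110100001 Δ3=110000001 | 3Δ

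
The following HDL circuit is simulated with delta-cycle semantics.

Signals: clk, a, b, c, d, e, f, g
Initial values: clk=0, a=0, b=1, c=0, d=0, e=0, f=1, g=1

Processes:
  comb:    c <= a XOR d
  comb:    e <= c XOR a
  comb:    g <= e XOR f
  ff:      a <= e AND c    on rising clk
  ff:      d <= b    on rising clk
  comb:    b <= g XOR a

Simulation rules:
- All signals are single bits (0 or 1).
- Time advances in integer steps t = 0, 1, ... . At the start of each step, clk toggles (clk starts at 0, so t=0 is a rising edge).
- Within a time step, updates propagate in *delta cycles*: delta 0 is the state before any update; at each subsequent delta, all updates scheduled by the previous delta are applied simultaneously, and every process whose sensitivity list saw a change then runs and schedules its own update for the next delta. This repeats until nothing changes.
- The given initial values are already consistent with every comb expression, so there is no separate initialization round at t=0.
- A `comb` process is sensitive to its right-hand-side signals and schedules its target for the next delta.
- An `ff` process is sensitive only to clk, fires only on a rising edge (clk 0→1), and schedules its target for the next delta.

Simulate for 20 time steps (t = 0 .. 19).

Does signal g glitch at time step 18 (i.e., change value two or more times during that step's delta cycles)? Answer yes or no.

no

t=0 Δ0: a=0 clk=0 g=1 c=0 f=1 b=1 d=0 e=0
  Δ1: clk:0→1
  Δ2: d:0→1
  Δ3: c:0→1
  Δ4: e:0→1
  Δ5: g:1→0
  Δ6: b:1→0
  (6Δ to stable)
t=1 Δ0: a=0 clk=1 g=0 c=1 f=1 b=0 d=1 e=1
  Δ1: clk:1→0
  (1Δ to stable)
t=2 Δ0: a=0 clk=0 g=0 c=1 f=1 b=0 d=1 e=1
  Δ1: clk:0→1
  Δ2: a:0→1, d:1→0
  Δ3: b:0→1, e:1→0
  Δ4: g:0→1
  Δ5: b:1→0
  (5Δ to stable)
t=3 Δ0: a=1 clk=1 g=1 c=1 f=1 b=0 d=0 e=0
  Δ1: clk:1→0
  (1Δ to stable)
t=4 Δ0: a=1 clk=0 g=1 c=1 f=1 b=0 d=0 e=0
  Δ1: clk:0→1
  Δ2: a:1→0
  Δ3: c:1→0, b:0→1, e:0→1
  Δ4: g:1→0, e:1→0
  Δ5: g:0→1, b:1→0
  Δ6: b:0→1
  (6Δ to stable)
t=5 Δ0: a=0 clk=1 g=1 c=0 f=1 b=1 d=0 e=0
  Δ1: clk:1→0
  (1Δ to stable)
t=6 Δ0: a=0 clk=0 g=1 c=0 f=1 b=1 d=0 e=0
  Δ1: clk:0→1
  Δ2: d:0→1
  Δ3: c:0→1
  Δ4: e:0→1
  Δ5: g:1→0
  Δ6: b:1→0
  (6Δ to stable)
t=7 Δ0: a=0 clk=1 g=0 c=1 f=1 b=0 d=1 e=1
  Δ1: clk:1→0
  (1Δ to stable)
t=8 Δ0: a=0 clk=0 g=0 c=1 f=1 b=0 d=1 e=1
  Δ1: clk:0→1
  Δ2: a:0→1, d:1→0
  Δ3: b:0→1, e:1→0
  Δ4: g:0→1
  Δ5: b:1→0
  (5Δ to stable)
t=9 Δ0: a=1 clk=1 g=1 c=1 f=1 b=0 d=0 e=0
  Δ1: clk:1→0
  (1Δ to stable)
t=10 Δ0: a=1 clk=0 g=1 c=1 f=1 b=0 d=0 e=0
  Δ1: clk:0→1
  Δ2: a:1→0
  Δ3: c:1→0, b:0→1, e:0→1
  Δ4: g:1→0, e:1→0
  Δ5: g:0→1, b:1→0
  Δ6: b:0→1
  (6Δ to stable)
t=11 Δ0: a=0 clk=1 g=1 c=0 f=1 b=1 d=0 e=0
  Δ1: clk:1→0
  (1Δ to stable)
t=12 Δ0: a=0 clk=0 g=1 c=0 f=1 b=1 d=0 e=0
  Δ1: clk:0→1
  Δ2: d:0→1
  Δ3: c:0→1
  Δ4: e:0→1
  Δ5: g:1→0
  Δ6: b:1→0
  (6Δ to stable)
t=13 Δ0: a=0 clk=1 g=0 c=1 f=1 b=0 d=1 e=1
  Δ1: clk:1→0
  (1Δ to stable)
t=14 Δ0: a=0 clk=0 g=0 c=1 f=1 b=0 d=1 e=1
  Δ1: clk:0→1
  Δ2: a:0→1, d:1→0
  Δ3: b:0→1, e:1→0
  Δ4: g:0→1
  Δ5: b:1→0
  (5Δ to stable)
t=15 Δ0: a=1 clk=1 g=1 c=1 f=1 b=0 d=0 e=0
  Δ1: clk:1→0
  (1Δ to stable)
t=16 Δ0: a=1 clk=0 g=1 c=1 f=1 b=0 d=0 e=0
  Δ1: clk:0→1
  Δ2: a:1→0
  Δ3: c:1→0, b:0→1, e:0→1
  Δ4: g:1→0, e:1→0
  Δ5: g:0→1, b:1→0
  Δ6: b:0→1
  (6Δ to stable)
t=17 Δ0: a=0 clk=1 g=1 c=0 f=1 b=1 d=0 e=0
  Δ1: clk:1→0
  (1Δ to stable)
t=18 Δ0: a=0 clk=0 g=1 c=0 f=1 b=1 d=0 e=0
  Δ1: clk:0→1
  Δ2: d:0→1
  Δ3: c:0→1
  Δ4: e:0→1
  Δ5: g:1→0
  Δ6: b:1→0
  (6Δ to stable)
t=19 Δ0: a=0 clk=1 g=0 c=1 f=1 b=0 d=1 e=1
  Δ1: clk:1→0
  (1Δ to stable)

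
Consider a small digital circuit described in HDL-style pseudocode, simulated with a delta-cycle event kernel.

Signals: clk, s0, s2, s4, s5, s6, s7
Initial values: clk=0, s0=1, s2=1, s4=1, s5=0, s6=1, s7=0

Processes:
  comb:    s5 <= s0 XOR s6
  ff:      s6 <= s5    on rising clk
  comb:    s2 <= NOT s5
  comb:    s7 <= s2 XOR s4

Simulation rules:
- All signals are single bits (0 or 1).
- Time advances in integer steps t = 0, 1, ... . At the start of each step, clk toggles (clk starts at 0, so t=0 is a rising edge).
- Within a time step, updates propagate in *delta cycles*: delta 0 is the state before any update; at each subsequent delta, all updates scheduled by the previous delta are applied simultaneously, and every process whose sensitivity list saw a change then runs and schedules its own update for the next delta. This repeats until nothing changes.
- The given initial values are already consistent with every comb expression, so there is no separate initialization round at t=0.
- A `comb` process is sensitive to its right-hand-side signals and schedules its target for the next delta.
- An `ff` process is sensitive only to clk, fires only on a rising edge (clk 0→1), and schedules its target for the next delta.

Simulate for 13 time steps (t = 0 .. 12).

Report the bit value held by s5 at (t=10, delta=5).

t=0 Δ0: s7=0 s0=1 s4=1 s2=1 s6=1 clk=0 s5=0
  Δ1: clk:0→1
  Δ2: s6:1→0
  Δ3: s5:0→1
  Δ4: s2:1→0
  Δ5: s7:0→1
  (5Δ to stable)
t=1 Δ0: s7=1 s0=1 s4=1 s2=0 s6=0 clk=1 s5=1
  Δ1: clk:1→0
  (1Δ to stable)
t=2 Δ0: s7=1 s0=1 s4=1 s2=0 s6=0 clk=0 s5=1
  Δ1: clk:0→1
  Δ2: s6:0→1
  Δ3: s5:1→0
  Δ4: s2:0→1
  Δ5: s7:1→0
  (5Δ to stable)
t=3 Δ0: s7=0 s0=1 s4=1 s2=1 s6=1 clk=1 s5=0
  Δ1: clk:1→0
  (1Δ to stable)
t=4 Δ0: s7=0 s0=1 s4=1 s2=1 s6=1 clk=0 s5=0
  Δ1: clk:0→1
  Δ2: s6:1→0
  Δ3: s5:0→1
  Δ4: s2:1→0
  Δ5: s7:0→1
  (5Δ to stable)
t=5 Δ0: s7=1 s0=1 s4=1 s2=0 s6=0 clk=1 s5=1
  Δ1: clk:1→0
  (1Δ to stable)
t=6 Δ0: s7=1 s0=1 s4=1 s2=0 s6=0 clk=0 s5=1
  Δ1: clk:0→1
  Δ2: s6:0→1
  Δ3: s5:1→0
  Δ4: s2:0→1
  Δ5: s7:1→0
  (5Δ to stable)
t=7 Δ0: s7=0 s0=1 s4=1 s2=1 s6=1 clk=1 s5=0
  Δ1: clk:1→0
  (1Δ to stable)
t=8 Δ0: s7=0 s0=1 s4=1 s2=1 s6=1 clk=0 s5=0
  Δ1: clk:0→1
  Δ2: s6:1→0
  Δ3: s5:0→1
  Δ4: s2:1→0
  Δ5: s7:0→1
  (5Δ to stable)
t=9 Δ0: s7=1 s0=1 s4=1 s2=0 s6=0 clk=1 s5=1
  Δ1: clk:1→0
  (1Δ to stable)
t=10 Δ0: s7=1 s0=1 s4=1 s2=0 s6=0 clk=0 s5=1
  Δ1: clk:0→1
  Δ2: s6:0→1
  Δ3: s5:1→0
  Δ4: s2:0→1
  Δ5: s7:1→0
  (5Δ to stable)
t=11 Δ0: s7=0 s0=1 s4=1 s2=1 s6=1 clk=1 s5=0
  Δ1: clk:1→0
  (1Δ to stable)
t=12 Δ0: s7=0 s0=1 s4=1 s2=1 s6=1 clk=0 s5=0
  Δ1: clk:0→1
  Δ2: s6:1→0
  Δ3: s5:0→1
  Δ4: s2:1→0
  Δ5: s7:0→1
  (5Δ to stable)

0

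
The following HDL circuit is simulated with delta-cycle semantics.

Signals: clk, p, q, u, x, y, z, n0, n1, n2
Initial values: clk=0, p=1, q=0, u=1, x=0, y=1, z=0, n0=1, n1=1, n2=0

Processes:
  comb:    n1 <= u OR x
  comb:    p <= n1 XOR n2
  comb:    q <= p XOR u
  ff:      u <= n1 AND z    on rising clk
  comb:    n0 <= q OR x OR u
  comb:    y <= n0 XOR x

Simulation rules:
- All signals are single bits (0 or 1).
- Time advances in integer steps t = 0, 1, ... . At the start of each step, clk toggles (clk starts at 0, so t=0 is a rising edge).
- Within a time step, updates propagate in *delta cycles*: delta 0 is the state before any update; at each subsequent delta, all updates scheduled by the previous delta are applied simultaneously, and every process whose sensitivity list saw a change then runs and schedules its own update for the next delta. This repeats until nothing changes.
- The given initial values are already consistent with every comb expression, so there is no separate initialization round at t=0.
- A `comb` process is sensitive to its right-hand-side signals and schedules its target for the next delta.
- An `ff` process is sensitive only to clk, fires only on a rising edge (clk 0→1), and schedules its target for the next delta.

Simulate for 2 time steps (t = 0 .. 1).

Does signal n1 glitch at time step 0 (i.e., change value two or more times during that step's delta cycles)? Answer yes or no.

t0.Δ0 n0=1 y=1 clk=0 x=0 z=0 n2=0 q=0 p=1 u=1 n1=1
t0.Δ1 n0=1 y=1 clk=1 x=0 z=0 n2=0 q=0 p=1 u=1 n1=1
t0.Δ2 n0=1 y=1 clk=1 x=0 z=0 n2=0 q=0 p=1 u=0 n1=1
t0.Δ3 n0=0 y=1 clk=1 x=0 z=0 n2=0 q=1 p=1 u=0 n1=0
t0.Δ4 n0=1 y=0 clk=1 x=0 z=0 n2=0 q=1 p=0 u=0 n1=0
t0.Δ5 n0=1 y=1 clk=1 x=0 z=0 n2=0 q=0 p=0 u=0 n1=0
t0.Δ6 n0=0 y=1 clk=1 x=0 z=0 n2=0 q=0 p=0 u=0 n1=0
t0.Δ7 n0=0 y=0 clk=1 x=0 z=0 n2=0 q=0 p=0 u=0 n1=0
t1.Δ0 n0=0 y=0 clk=1 x=0 z=0 n2=0 q=0 p=0 u=0 n1=0
t1.Δ1 n0=0 y=0 clk=0 x=0 z=0 n2=0 q=0 p=0 u=0 n1=0

no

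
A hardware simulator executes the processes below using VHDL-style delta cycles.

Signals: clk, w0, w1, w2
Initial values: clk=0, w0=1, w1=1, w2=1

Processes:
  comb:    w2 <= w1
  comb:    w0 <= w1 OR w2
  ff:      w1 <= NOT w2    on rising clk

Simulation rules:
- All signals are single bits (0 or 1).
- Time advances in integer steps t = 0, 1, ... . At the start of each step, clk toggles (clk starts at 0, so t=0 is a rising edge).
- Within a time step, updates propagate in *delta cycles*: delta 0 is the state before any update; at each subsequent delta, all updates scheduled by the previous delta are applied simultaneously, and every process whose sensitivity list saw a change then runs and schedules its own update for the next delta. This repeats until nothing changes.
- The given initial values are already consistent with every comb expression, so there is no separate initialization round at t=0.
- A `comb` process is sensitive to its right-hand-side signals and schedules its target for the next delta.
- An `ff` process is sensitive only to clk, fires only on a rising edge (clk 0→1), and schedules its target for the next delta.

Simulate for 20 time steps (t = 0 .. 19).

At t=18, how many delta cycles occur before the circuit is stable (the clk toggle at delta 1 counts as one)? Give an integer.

3

[bits: w0,clk,w2,w1]
t=0: Δ0=1011 Δ1=1111 Δ2=1110 Δ3=1100 Δ4=0100 | 4Δ
t=1: Δ0=0100 Δ1=0000 | 1Δ
t=2: Δ0=0000 Δ1=0100 Δ2=0101 Δ3=1111 | 3Δ
t=3: Δ0=1111 Δ1=1011 | 1Δ
t=4: Δ0=1011 Δ1=1111 Δ2=1110 Δ3=1100 Δ4=0100 | 4Δ
t=5: Δ0=0100 Δ1=0000 | 1Δ
t=6: Δ0=0000 Δ1=0100 Δ2=0101 Δ3=1111 | 3Δ
t=7: Δ0=1111 Δ1=1011 | 1Δ
t=8: Δ0=1011 Δ1=1111 Δ2=1110 Δ3=1100 Δ4=0100 | 4Δ
t=9: Δ0=0100 Δ1=0000 | 1Δ
t=10: Δ0=0000 Δ1=0100 Δ2=0101 Δ3=1111 | 3Δ
t=11: Δ0=1111 Δ1=1011 | 1Δ
t=12: Δ0=1011 Δ1=1111 Δ2=1110 Δ3=1100 Δ4=0100 | 4Δ
t=13: Δ0=0100 Δ1=0000 | 1Δ
t=14: Δ0=0000 Δ1=0100 Δ2=0101 Δ3=1111 | 3Δ
t=15: Δ0=1111 Δ1=1011 | 1Δ
t=16: Δ0=1011 Δ1=1111 Δ2=1110 Δ3=1100 Δ4=0100 | 4Δ
t=17: Δ0=0100 Δ1=0000 | 1Δ
t=18: Δ0=0000 Δ1=0100 Δ2=0101 Δ3=1111 | 3Δ
t=19: Δ0=1111 Δ1=1011 | 1Δ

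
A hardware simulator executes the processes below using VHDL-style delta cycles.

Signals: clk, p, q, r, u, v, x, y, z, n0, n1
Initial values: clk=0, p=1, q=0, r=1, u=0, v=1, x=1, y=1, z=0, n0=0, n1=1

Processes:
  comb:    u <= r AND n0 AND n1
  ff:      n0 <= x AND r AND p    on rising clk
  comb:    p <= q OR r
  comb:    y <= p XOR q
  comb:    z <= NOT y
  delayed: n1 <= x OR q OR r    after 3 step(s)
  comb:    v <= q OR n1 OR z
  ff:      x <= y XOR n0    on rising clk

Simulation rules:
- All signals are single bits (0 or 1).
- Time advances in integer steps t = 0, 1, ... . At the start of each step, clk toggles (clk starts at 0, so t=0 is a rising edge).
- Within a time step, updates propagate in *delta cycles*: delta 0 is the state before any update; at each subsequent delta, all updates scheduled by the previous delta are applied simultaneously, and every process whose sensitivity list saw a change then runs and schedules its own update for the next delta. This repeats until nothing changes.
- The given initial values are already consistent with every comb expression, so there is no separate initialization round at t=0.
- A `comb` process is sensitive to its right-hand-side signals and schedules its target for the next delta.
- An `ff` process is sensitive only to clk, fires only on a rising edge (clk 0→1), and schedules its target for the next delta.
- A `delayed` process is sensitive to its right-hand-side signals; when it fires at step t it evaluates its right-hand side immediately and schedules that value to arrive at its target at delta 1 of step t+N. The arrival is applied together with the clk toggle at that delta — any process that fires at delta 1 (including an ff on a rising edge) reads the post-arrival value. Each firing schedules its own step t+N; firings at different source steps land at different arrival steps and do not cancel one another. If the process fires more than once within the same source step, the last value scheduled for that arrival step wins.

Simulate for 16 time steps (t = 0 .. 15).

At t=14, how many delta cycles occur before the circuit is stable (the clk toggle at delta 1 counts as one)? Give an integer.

t=0 Δ0: n1=1 n0=0 p=1 z=0 y=1 clk=0 x=1 q=0 r=1 u=0 v=1
  Δ1: clk:0→1
  Δ2: n0:0→1
  Δ3: u:0→1
  (3Δ to stable)
t=1 Δ0: n1=1 n0=1 p=1 z=0 y=1 clk=1 x=1 q=0 r=1 u=1 v=1
  Δ1: clk:1→0
  (1Δ to stable)
t=2 Δ0: n1=1 n0=1 p=1 z=0 y=1 clk=0 x=1 q=0 r=1 u=1 v=1
  Δ1: clk:0→1
  Δ2: x:1→0
  (2Δ to stable)
t=3 Δ0: n1=1 n0=1 p=1 z=0 y=1 clk=1 x=0 q=0 r=1 u=1 v=1
  Δ1: clk:1→0
  (1Δ to stable)
t=4 Δ0: n1=1 n0=1 p=1 z=0 y=1 clk=0 x=0 q=0 r=1 u=1 v=1
  Δ1: clk:0→1
  Δ2: n0:1→0
  Δ3: u:1→0
  (3Δ to stable)
t=5 Δ0: n1=1 n0=0 p=1 z=0 y=1 clk=1 x=0 q=0 r=1 u=0 v=1
  Δ1: clk:1→0
  (1Δ to stable)
t=6 Δ0: n1=1 n0=0 p=1 z=0 y=1 clk=0 x=0 q=0 r=1 u=0 v=1
  Δ1: clk:0→1
  Δ2: x:0→1
  (2Δ to stable)
t=7 Δ0: n1=1 n0=0 p=1 z=0 y=1 clk=1 x=1 q=0 r=1 u=0 v=1
  Δ1: clk:1→0
  (1Δ to stable)
t=8 Δ0: n1=1 n0=0 p=1 z=0 y=1 clk=0 x=1 q=0 r=1 u=0 v=1
  Δ1: clk:0→1
  Δ2: n0:0→1
  Δ3: u:0→1
  (3Δ to stable)
t=9 Δ0: n1=1 n0=1 p=1 z=0 y=1 clk=1 x=1 q=0 r=1 u=1 v=1
  Δ1: clk:1→0
  (1Δ to stable)
t=10 Δ0: n1=1 n0=1 p=1 z=0 y=1 clk=0 x=1 q=0 r=1 u=1 v=1
  Δ1: clk:0→1
  Δ2: x:1→0
  (2Δ to stable)
t=11 Δ0: n1=1 n0=1 p=1 z=0 y=1 clk=1 x=0 q=0 r=1 u=1 v=1
  Δ1: clk:1→0
  (1Δ to stable)
t=12 Δ0: n1=1 n0=1 p=1 z=0 y=1 clk=0 x=0 q=0 r=1 u=1 v=1
  Δ1: clk:0→1
  Δ2: n0:1→0
  Δ3: u:1→0
  (3Δ to stable)
t=13 Δ0: n1=1 n0=0 p=1 z=0 y=1 clk=1 x=0 q=0 r=1 u=0 v=1
  Δ1: clk:1→0
  (1Δ to stable)
t=14 Δ0: n1=1 n0=0 p=1 z=0 y=1 clk=0 x=0 q=0 r=1 u=0 v=1
  Δ1: clk:0→1
  Δ2: x:0→1
  (2Δ to stable)
t=15 Δ0: n1=1 n0=0 p=1 z=0 y=1 clk=1 x=1 q=0 r=1 u=0 v=1
  Δ1: clk:1→0
  (1Δ to stable)

2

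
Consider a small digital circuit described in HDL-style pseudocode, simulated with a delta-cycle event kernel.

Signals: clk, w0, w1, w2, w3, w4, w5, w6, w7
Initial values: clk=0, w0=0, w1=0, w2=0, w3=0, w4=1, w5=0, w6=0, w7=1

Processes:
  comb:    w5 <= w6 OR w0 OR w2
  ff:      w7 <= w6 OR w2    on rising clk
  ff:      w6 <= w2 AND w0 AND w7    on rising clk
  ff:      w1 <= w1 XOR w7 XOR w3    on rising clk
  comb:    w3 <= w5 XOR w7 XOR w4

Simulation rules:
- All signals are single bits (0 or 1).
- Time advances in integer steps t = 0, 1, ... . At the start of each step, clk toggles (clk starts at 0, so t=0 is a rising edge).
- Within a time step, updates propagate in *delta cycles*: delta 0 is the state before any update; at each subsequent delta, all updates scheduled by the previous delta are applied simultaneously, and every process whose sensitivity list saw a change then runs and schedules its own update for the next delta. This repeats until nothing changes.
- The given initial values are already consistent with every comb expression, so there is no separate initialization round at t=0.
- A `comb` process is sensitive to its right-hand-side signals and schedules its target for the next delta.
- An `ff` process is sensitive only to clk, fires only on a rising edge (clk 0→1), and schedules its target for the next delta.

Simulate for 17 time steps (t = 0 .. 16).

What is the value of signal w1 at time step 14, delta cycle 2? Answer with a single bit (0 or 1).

0

t0.Δ0 w2=0 w6=0 clk=0 w0=0 w7=1 w1=0 w5=0 w4=1 w3=0
t0.Δ1 w2=0 w6=0 clk=1 w0=0 w7=1 w1=0 w5=0 w4=1 w3=0
t0.Δ2 w2=0 w6=0 clk=1 w0=0 w7=0 w1=1 w5=0 w4=1 w3=0
t0.Δ3 w2=0 w6=0 clk=1 w0=0 w7=0 w1=1 w5=0 w4=1 w3=1
t1.Δ0 w2=0 w6=0 clk=1 w0=0 w7=0 w1=1 w5=0 w4=1 w3=1
t1.Δ1 w2=0 w6=0 clk=0 w0=0 w7=0 w1=1 w5=0 w4=1 w3=1
t2.Δ0 w2=0 w6=0 clk=0 w0=0 w7=0 w1=1 w5=0 w4=1 w3=1
t2.Δ1 w2=0 w6=0 clk=1 w0=0 w7=0 w1=1 w5=0 w4=1 w3=1
t2.Δ2 w2=0 w6=0 clk=1 w0=0 w7=0 w1=0 w5=0 w4=1 w3=1
t3.Δ0 w2=0 w6=0 clk=1 w0=0 w7=0 w1=0 w5=0 w4=1 w3=1
t3.Δ1 w2=0 w6=0 clk=0 w0=0 w7=0 w1=0 w5=0 w4=1 w3=1
t4.Δ0 w2=0 w6=0 clk=0 w0=0 w7=0 w1=0 w5=0 w4=1 w3=1
t4.Δ1 w2=0 w6=0 clk=1 w0=0 w7=0 w1=0 w5=0 w4=1 w3=1
t4.Δ2 w2=0 w6=0 clk=1 w0=0 w7=0 w1=1 w5=0 w4=1 w3=1
t5.Δ0 w2=0 w6=0 clk=1 w0=0 w7=0 w1=1 w5=0 w4=1 w3=1
t5.Δ1 w2=0 w6=0 clk=0 w0=0 w7=0 w1=1 w5=0 w4=1 w3=1
t6.Δ0 w2=0 w6=0 clk=0 w0=0 w7=0 w1=1 w5=0 w4=1 w3=1
t6.Δ1 w2=0 w6=0 clk=1 w0=0 w7=0 w1=1 w5=0 w4=1 w3=1
t6.Δ2 w2=0 w6=0 clk=1 w0=0 w7=0 w1=0 w5=0 w4=1 w3=1
t7.Δ0 w2=0 w6=0 clk=1 w0=0 w7=0 w1=0 w5=0 w4=1 w3=1
t7.Δ1 w2=0 w6=0 clk=0 w0=0 w7=0 w1=0 w5=0 w4=1 w3=1
t8.Δ0 w2=0 w6=0 clk=0 w0=0 w7=0 w1=0 w5=0 w4=1 w3=1
t8.Δ1 w2=0 w6=0 clk=1 w0=0 w7=0 w1=0 w5=0 w4=1 w3=1
t8.Δ2 w2=0 w6=0 clk=1 w0=0 w7=0 w1=1 w5=0 w4=1 w3=1
t9.Δ0 w2=0 w6=0 clk=1 w0=0 w7=0 w1=1 w5=0 w4=1 w3=1
t9.Δ1 w2=0 w6=0 clk=0 w0=0 w7=0 w1=1 w5=0 w4=1 w3=1
t10.Δ0 w2=0 w6=0 clk=0 w0=0 w7=0 w1=1 w5=0 w4=1 w3=1
t10.Δ1 w2=0 w6=0 clk=1 w0=0 w7=0 w1=1 w5=0 w4=1 w3=1
t10.Δ2 w2=0 w6=0 clk=1 w0=0 w7=0 w1=0 w5=0 w4=1 w3=1
t11.Δ0 w2=0 w6=0 clk=1 w0=0 w7=0 w1=0 w5=0 w4=1 w3=1
t11.Δ1 w2=0 w6=0 clk=0 w0=0 w7=0 w1=0 w5=0 w4=1 w3=1
t12.Δ0 w2=0 w6=0 clk=0 w0=0 w7=0 w1=0 w5=0 w4=1 w3=1
t12.Δ1 w2=0 w6=0 clk=1 w0=0 w7=0 w1=0 w5=0 w4=1 w3=1
t12.Δ2 w2=0 w6=0 clk=1 w0=0 w7=0 w1=1 w5=0 w4=1 w3=1
t13.Δ0 w2=0 w6=0 clk=1 w0=0 w7=0 w1=1 w5=0 w4=1 w3=1
t13.Δ1 w2=0 w6=0 clk=0 w0=0 w7=0 w1=1 w5=0 w4=1 w3=1
t14.Δ0 w2=0 w6=0 clk=0 w0=0 w7=0 w1=1 w5=0 w4=1 w3=1
t14.Δ1 w2=0 w6=0 clk=1 w0=0 w7=0 w1=1 w5=0 w4=1 w3=1
t14.Δ2 w2=0 w6=0 clk=1 w0=0 w7=0 w1=0 w5=0 w4=1 w3=1
t15.Δ0 w2=0 w6=0 clk=1 w0=0 w7=0 w1=0 w5=0 w4=1 w3=1
t15.Δ1 w2=0 w6=0 clk=0 w0=0 w7=0 w1=0 w5=0 w4=1 w3=1
t16.Δ0 w2=0 w6=0 clk=0 w0=0 w7=0 w1=0 w5=0 w4=1 w3=1
t16.Δ1 w2=0 w6=0 clk=1 w0=0 w7=0 w1=0 w5=0 w4=1 w3=1
t16.Δ2 w2=0 w6=0 clk=1 w0=0 w7=0 w1=1 w5=0 w4=1 w3=1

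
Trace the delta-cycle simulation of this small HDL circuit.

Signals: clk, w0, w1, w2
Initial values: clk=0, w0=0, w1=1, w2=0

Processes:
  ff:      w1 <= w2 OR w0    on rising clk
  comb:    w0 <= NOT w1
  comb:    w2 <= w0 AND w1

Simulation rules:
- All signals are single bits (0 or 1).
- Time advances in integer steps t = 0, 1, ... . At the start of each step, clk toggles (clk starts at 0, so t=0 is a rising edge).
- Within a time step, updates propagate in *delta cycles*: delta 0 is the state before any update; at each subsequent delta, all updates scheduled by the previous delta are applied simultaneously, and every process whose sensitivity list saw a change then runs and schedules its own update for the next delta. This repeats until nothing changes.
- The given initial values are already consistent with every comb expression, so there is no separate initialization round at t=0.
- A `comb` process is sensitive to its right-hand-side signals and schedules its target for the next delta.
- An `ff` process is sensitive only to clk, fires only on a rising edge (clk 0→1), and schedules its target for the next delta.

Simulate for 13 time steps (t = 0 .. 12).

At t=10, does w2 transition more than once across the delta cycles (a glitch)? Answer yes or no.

t0.Δ0 clk=0 w0=0 w2=0 w1=1
t0.Δ1 clk=1 w0=0 w2=0 w1=1
t0.Δ2 clk=1 w0=0 w2=0 w1=0
t0.Δ3 clk=1 w0=1 w2=0 w1=0
t1.Δ0 clk=1 w0=1 w2=0 w1=0
t1.Δ1 clk=0 w0=1 w2=0 w1=0
t2.Δ0 clk=0 w0=1 w2=0 w1=0
t2.Δ1 clk=1 w0=1 w2=0 w1=0
t2.Δ2 clk=1 w0=1 w2=0 w1=1
t2.Δ3 clk=1 w0=0 w2=1 w1=1
t2.Δ4 clk=1 w0=0 w2=0 w1=1
t3.Δ0 clk=1 w0=0 w2=0 w1=1
t3.Δ1 clk=0 w0=0 w2=0 w1=1
t4.Δ0 clk=0 w0=0 w2=0 w1=1
t4.Δ1 clk=1 w0=0 w2=0 w1=1
t4.Δ2 clk=1 w0=0 w2=0 w1=0
t4.Δ3 clk=1 w0=1 w2=0 w1=0
t5.Δ0 clk=1 w0=1 w2=0 w1=0
t5.Δ1 clk=0 w0=1 w2=0 w1=0
t6.Δ0 clk=0 w0=1 w2=0 w1=0
t6.Δ1 clk=1 w0=1 w2=0 w1=0
t6.Δ2 clk=1 w0=1 w2=0 w1=1
t6.Δ3 clk=1 w0=0 w2=1 w1=1
t6.Δ4 clk=1 w0=0 w2=0 w1=1
t7.Δ0 clk=1 w0=0 w2=0 w1=1
t7.Δ1 clk=0 w0=0 w2=0 w1=1
t8.Δ0 clk=0 w0=0 w2=0 w1=1
t8.Δ1 clk=1 w0=0 w2=0 w1=1
t8.Δ2 clk=1 w0=0 w2=0 w1=0
t8.Δ3 clk=1 w0=1 w2=0 w1=0
t9.Δ0 clk=1 w0=1 w2=0 w1=0
t9.Δ1 clk=0 w0=1 w2=0 w1=0
t10.Δ0 clk=0 w0=1 w2=0 w1=0
t10.Δ1 clk=1 w0=1 w2=0 w1=0
t10.Δ2 clk=1 w0=1 w2=0 w1=1
t10.Δ3 clk=1 w0=0 w2=1 w1=1
t10.Δ4 clk=1 w0=0 w2=0 w1=1
t11.Δ0 clk=1 w0=0 w2=0 w1=1
t11.Δ1 clk=0 w0=0 w2=0 w1=1
t12.Δ0 clk=0 w0=0 w2=0 w1=1
t12.Δ1 clk=1 w0=0 w2=0 w1=1
t12.Δ2 clk=1 w0=0 w2=0 w1=0
t12.Δ3 clk=1 w0=1 w2=0 w1=0

yes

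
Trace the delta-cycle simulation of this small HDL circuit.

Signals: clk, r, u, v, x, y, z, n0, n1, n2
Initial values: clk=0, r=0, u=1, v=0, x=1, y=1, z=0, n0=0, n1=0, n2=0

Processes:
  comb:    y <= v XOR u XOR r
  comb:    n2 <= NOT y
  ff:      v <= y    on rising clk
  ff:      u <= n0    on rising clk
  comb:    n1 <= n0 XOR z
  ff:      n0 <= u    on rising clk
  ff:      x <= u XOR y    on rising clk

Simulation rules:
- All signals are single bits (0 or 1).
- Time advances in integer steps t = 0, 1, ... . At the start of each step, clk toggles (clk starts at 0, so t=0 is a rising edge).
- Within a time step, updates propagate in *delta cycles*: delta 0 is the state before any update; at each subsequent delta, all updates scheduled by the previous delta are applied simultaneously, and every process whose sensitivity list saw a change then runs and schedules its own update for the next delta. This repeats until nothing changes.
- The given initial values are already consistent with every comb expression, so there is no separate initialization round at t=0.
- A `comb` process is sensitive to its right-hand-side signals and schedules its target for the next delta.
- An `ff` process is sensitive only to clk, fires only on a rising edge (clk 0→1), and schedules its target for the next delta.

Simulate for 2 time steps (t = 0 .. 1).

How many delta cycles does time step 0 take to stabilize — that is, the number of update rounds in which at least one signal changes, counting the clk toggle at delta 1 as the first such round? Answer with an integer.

3

t=0 Δ0: z=0 v=0 r=0 n1=0 clk=0 n2=0 y=1 u=1 n0=0 x=1
  Δ1: clk:0→1
  Δ2: v:0→1, u:1→0, n0:0→1, x:1→0
  Δ3: n1:0→1
  (3Δ to stable)
t=1 Δ0: z=0 v=1 r=0 n1=1 clk=1 n2=0 y=1 u=0 n0=1 x=0
  Δ1: clk:1→0
  (1Δ to stable)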